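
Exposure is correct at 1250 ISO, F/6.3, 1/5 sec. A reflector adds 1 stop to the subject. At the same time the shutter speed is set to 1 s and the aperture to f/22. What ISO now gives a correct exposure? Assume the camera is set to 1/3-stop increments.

Scene light: 1 stop brighter.
Shutter speed: 1/5 → 1/4 → 0.3 → 0.4 → 0.5 → 0.6 → 0.8 → 1 — 2 1/3 stops slower (brighter).
Aperture: f/6.3 → f/7.1 → f/8 → f/9 → f/10 → f/11 → f/13 → f/14 → f/16 → f/18 → f/20 → f/22 — 3 2/3 stops stopped down (darker).
Net so far: 1/3 stop darker. ISO: 1250 → 1600.

ISO 1600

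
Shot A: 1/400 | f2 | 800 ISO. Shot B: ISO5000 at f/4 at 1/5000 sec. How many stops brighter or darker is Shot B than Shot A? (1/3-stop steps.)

3 stops darker

Aperture: f/2 → f/2.2 → f/2.5 → f/2.8 → f/3.2 → f/3.5 → f/4 — 2 stops narrower (darker).
Shutter speed: 1/400 → 1/500 → 1/640 → 1/800 → 1/1000 → 1/1250 → 1/1600 → 1/2000 → 1/2500 → 1/3200 → 1/4000 → 1/5000 — 3 2/3 stops faster (darker).
ISO: 800 → 1000 → 1250 → 1600 → 2000 → 2500 → 3200 → 4000 → 5000 — 2 2/3 stops higher (brighter).
Net: −2 −3 2/3 +2 2/3 = −3 stops.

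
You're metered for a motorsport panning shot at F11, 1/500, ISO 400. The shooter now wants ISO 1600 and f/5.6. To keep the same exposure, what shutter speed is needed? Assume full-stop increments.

1/8000s

ISO: 400 → 800 → 1600 — 2 stops raised (brighter).
Aperture: f/11 → f/8 → f/5.6 — 2 stops opened up (brighter).
Net change so far: 4 stops brighter. Offset with the shutter speed: 1/500 → 1/1000 → 1/2000 → 1/4000 → 1/8000.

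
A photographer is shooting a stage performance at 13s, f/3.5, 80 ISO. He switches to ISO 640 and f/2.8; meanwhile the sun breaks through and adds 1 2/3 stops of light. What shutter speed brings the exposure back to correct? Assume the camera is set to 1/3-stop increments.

Scene light: 1 2/3 stops brighter.
ISO: 80 → 100 → 125 → 160 → 200 → 250 → 320 → 400 → 500 → 640 — 3 stops raised (brighter).
Aperture: f/3.5 → f/3.2 → f/2.8 — 2/3 stop wider (brighter).
Net so far: 5 1/3 stops brighter. Shutter speed: 13 → 10 → 8 → 6 → 5 → 4 → 3.2 → 2.5 → 2 → 1.6 → 1.3 → 1 → 0.8 → 0.6 → 0.5 → 0.4 → 0.3.

0.3 s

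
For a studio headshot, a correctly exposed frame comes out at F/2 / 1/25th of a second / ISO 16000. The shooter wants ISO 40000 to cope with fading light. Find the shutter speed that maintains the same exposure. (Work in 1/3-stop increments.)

1/60s

ISO: 16000 → 20000 → 25600 → 32000 → 40000 — 1 1/3 stops raised (brighter).
Need 1 1/3 stops darker from the shutter speed: 1/25 → 1/30 → 1/40 → 1/50 → 1/60.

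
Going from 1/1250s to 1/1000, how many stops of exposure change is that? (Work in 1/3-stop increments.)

1/1250 → 1/1000 — count the steps: 1 third-stops = 1/3 stop.

1/3 stop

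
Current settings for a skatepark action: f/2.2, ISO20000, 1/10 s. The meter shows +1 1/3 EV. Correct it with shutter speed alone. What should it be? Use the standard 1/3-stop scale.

1/25s

Overexposed by 1 1/3 stops → need 1 1/3 stops darker.
Shutter speed: 1/10 → 1/13 → 1/15 → 1/20 → 1/25.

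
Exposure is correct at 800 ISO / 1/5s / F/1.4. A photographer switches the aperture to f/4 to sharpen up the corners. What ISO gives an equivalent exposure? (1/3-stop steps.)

ISO 6400

Aperture: f/1.4 → f/1.6 → f/1.8 → f/2 → f/2.2 → f/2.5 → f/2.8 → f/3.2 → f/3.5 → f/4 — 3 stops stopped down (darker).
Need 3 stops brighter from the ISO: 800 → 1000 → 1250 → 1600 → 2000 → 2500 → 3200 → 4000 → 5000 → 6400.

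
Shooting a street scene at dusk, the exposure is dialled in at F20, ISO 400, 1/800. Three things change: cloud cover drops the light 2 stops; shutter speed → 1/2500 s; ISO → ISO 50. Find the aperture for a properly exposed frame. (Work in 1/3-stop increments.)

f/2

Scene light: 2 stops darker.
Shutter speed: 1/800 → 1/1000 → 1/1250 → 1/1600 → 1/2000 → 1/2500 — 1 2/3 stops faster (darker).
ISO: 400 → 320 → 250 → 200 → 160 → 125 → 100 → 80 → 64 → 50 — 3 stops lower (darker).
Net so far: 6 2/3 stops darker. Aperture: f/20 → f/18 → f/16 → f/14 → f/13 → f/11 → f/10 → f/9 → f/8 → f/7.1 → f/6.3 → f/5.6 → f/5 → f/4.5 → f/4 → f/3.5 → f/3.2 → f/2.8 → f/2.5 → f/2.2 → f/2.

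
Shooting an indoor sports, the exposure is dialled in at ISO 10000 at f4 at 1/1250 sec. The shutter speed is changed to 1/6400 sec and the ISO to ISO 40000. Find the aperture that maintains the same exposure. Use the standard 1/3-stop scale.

Shutter speed: 1/1250 → 1/1600 → 1/2000 → 1/2500 → 1/3200 → 1/4000 → 1/5000 → 1/6400 — 2 1/3 stops shorter (darker).
ISO: 10000 → 12800 → 16000 → 20000 → 25600 → 32000 → 40000 — 2 stops higher (brighter).
Net change so far: 1/3 stop darker. Offset with the aperture: f/4 → f/3.5.

f/3.5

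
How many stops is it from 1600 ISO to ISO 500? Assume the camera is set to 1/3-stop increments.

1 2/3 stops

1600 → 1250 → 1000 → 800 → 640 → 500 — count the steps: 5 third-stops = 1 2/3 stops.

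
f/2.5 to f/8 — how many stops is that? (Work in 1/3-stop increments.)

f/2.5 → f/2.8 → f/3.2 → f/3.5 → f/4 → f/4.5 → f/5 → f/5.6 → f/6.3 → f/7.1 → f/8 — count the steps: 10 third-stops = 3 1/3 stops.

3 1/3 stops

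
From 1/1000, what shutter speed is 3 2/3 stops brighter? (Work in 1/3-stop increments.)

Shutter speed: 1/1000 → 1/800 → 1/640 → 1/500 → 1/400 → 1/320 → 1/250 → 1/200 → 1/160 → 1/125 → 1/100 → 1/80 — 3 2/3 stops longer (brighter).

1/80s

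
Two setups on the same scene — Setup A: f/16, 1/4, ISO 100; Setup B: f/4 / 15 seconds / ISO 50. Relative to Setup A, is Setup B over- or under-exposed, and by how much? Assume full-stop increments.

9 stops brighter

Aperture: f/16 → f/11 → f/8 → f/5.6 → f/4 — 4 stops larger aperture (brighter).
Shutter speed: 1/4 → 1/2 → 1 → 2 → 4 → 8 → 15 — 6 stops longer (brighter).
ISO: 100 → 50 — 1 stop dropped (darker).
Net: +4 +6 −1 = +9 stops.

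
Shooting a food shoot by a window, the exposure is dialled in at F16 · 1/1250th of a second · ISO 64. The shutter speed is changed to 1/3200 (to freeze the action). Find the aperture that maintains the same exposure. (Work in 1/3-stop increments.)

f/10

Shutter speed: 1/1250 → 1/1600 → 1/2000 → 1/2500 → 1/3200 — 1 1/3 stops shorter (darker).
Need 1 1/3 stops brighter from the aperture: f/16 → f/14 → f/13 → f/11 → f/10.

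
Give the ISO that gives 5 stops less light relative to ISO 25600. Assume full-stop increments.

ISO: 25600 → 12800 → 6400 → 3200 → 1600 → 800 — 5 stops dropped (darker).

ISO 800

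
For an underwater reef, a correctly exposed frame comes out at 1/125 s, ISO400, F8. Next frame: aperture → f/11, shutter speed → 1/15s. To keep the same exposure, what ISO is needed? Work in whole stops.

Aperture: f/8 → f/11 — 1 stop narrower (darker).
Shutter speed: 1/125 → 1/60 → 1/30 → 1/15 — 3 stops longer (brighter).
Net change so far: 2 stops brighter. Offset with the ISO: 400 → 200 → 100.

ISO 100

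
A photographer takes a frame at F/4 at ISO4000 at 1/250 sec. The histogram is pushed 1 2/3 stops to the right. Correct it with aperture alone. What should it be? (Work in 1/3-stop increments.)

Overexposed by 1 2/3 stops → need 1 2/3 stops darker.
Aperture: f/4 → f/4.5 → f/5 → f/5.6 → f/6.3 → f/7.1.

f/7.1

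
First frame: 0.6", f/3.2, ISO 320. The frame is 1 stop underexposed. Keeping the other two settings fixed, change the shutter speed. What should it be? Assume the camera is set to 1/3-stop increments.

1.3 s

Underexposed by 1 stop → need 1 stop brighter.
Shutter speed: 0.6 → 0.8 → 1 → 1.3.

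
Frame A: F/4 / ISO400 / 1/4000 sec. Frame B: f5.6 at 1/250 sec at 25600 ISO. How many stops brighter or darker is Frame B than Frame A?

9 stops brighter

Aperture: f/4 → f/5.6 — 1 stop smaller aperture (darker).
Shutter speed: 1/4000 → 1/2000 → 1/1000 → 1/500 → 1/250 — 4 stops slower (brighter).
ISO: 400 → 800 → 1600 → 3200 → 6400 → 12800 → 25600 — 6 stops raised (brighter).
Net: −1 +4 +6 = +9 stops.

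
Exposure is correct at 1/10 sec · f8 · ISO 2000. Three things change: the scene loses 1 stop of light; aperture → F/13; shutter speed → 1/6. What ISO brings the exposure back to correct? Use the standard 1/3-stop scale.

ISO 6400

Scene light: 1 stop darker.
Aperture: f/8 → f/9 → f/10 → f/11 → f/13 — 1 1/3 stops stopped down (darker).
Shutter speed: 1/10 → 1/8 → 1/6 — 2/3 stop longer (brighter).
Net so far: 1 2/3 stops darker. ISO: 2000 → 2500 → 3200 → 4000 → 5000 → 6400.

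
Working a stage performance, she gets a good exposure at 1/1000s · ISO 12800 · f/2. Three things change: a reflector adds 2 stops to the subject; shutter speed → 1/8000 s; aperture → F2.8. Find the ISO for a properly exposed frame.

Scene light: 2 stops brighter.
Shutter speed: 1/1000 → 1/2000 → 1/4000 → 1/8000 — 3 stops faster (darker).
Aperture: f/2 → f/2.8 — 1 stop narrower (darker).
Net so far: 2 stops darker. ISO: 12800 → 25600 → 51200.

ISO 51200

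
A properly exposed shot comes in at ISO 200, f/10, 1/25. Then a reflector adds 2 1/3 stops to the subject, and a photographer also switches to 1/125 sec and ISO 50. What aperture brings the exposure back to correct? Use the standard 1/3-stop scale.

Scene light: 2 1/3 stops brighter.
Shutter speed: 1/25 → 1/30 → 1/40 → 1/50 → 1/60 → 1/80 → 1/100 → 1/125 — 2 1/3 stops faster (darker).
ISO: 200 → 160 → 125 → 100 → 80 → 64 → 50 — 2 stops dropped (darker).
Net so far: 2 stops darker. Aperture: f/10 → f/9 → f/8 → f/7.1 → f/6.3 → f/5.6 → f/5.

f/5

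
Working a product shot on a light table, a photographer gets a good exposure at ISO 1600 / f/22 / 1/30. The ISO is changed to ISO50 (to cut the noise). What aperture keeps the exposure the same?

ISO: 1600 → 800 → 400 → 200 → 100 → 50 — 5 stops lower (darker).
Need 5 stops brighter from the aperture: f/22 → f/16 → f/11 → f/8 → f/5.6 → f/4.

f/4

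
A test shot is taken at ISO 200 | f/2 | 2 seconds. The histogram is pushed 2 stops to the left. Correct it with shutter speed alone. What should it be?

Underexposed by 2 stops → need 2 stops brighter.
Shutter speed: 2 → 4 → 8.

8 s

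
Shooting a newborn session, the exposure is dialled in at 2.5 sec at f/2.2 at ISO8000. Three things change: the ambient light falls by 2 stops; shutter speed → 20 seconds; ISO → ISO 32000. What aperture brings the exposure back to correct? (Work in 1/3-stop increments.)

Scene light: 2 stops darker.
Shutter speed: 2.5 → 3.2 → 4 → 5 → 6 → 8 → 10 → 13 → 15 → 20 — 3 stops longer (brighter).
ISO: 8000 → 10000 → 12800 → 16000 → 20000 → 25600 → 32000 — 2 stops raised (brighter).
Net so far: 3 stops brighter. Aperture: f/2.2 → f/2.5 → f/2.8 → f/3.2 → f/3.5 → f/4 → f/4.5 → f/5 → f/5.6 → f/6.3.

f/6.3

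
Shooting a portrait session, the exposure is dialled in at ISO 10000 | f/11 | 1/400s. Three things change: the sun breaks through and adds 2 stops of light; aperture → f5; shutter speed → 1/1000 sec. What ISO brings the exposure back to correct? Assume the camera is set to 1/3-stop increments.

Scene light: 2 stops brighter.
Aperture: f/11 → f/10 → f/9 → f/8 → f/7.1 → f/6.3 → f/5.6 → f/5 — 2 1/3 stops opened up (brighter).
Shutter speed: 1/400 → 1/500 → 1/640 → 1/800 → 1/1000 — 1 1/3 stops shorter (darker).
Net so far: 3 stops brighter. ISO: 10000 → 8000 → 6400 → 5000 → 4000 → 3200 → 2500 → 2000 → 1600 → 1250.

ISO 1250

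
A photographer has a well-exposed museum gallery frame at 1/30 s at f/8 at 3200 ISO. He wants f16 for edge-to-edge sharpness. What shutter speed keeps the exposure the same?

1/8s

Aperture: f/8 → f/11 → f/16 — 2 stops stopped down (darker).
Need 2 stops brighter from the shutter speed: 1/30 → 1/15 → 1/8.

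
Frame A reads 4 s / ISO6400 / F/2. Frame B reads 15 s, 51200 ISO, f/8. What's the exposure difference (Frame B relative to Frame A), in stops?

Aperture: f/2 → f/2.8 → f/4 → f/5.6 → f/8 — 4 stops stopped down (darker).
Shutter speed: 4 → 8 → 15 — 2 stops slower (brighter).
ISO: 6400 → 12800 → 25600 → 51200 — 3 stops raised (brighter).
Net: −4 +2 +3 = +1 stop.

1 stop brighter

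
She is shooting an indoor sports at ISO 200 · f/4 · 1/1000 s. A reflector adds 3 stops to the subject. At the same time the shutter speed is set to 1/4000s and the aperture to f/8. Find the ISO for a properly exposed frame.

Scene light: 3 stops brighter.
Shutter speed: 1/1000 → 1/2000 → 1/4000 — 2 stops shorter (darker).
Aperture: f/4 → f/5.6 → f/8 — 2 stops smaller aperture (darker).
Net so far: 1 stop darker. ISO: 200 → 400.

ISO 400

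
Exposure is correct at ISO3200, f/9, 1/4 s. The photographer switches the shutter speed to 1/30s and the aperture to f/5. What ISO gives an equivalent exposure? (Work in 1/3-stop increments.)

ISO 8000

Shutter speed: 1/4 → 1/5 → 1/6 → 1/8 → 1/10 → 1/13 → 1/15 → 1/20 → 1/25 → 1/30 — 3 stops faster (darker).
Aperture: f/9 → f/8 → f/7.1 → f/6.3 → f/5.6 → f/5 — 1 2/3 stops larger aperture (brighter).
Net change so far: 1 1/3 stops darker. Offset with the ISO: 3200 → 4000 → 5000 → 6400 → 8000.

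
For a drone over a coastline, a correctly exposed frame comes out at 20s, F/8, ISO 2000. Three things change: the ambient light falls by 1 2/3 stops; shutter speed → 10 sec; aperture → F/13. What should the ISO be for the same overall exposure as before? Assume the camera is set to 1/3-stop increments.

Scene light: 1 2/3 stops darker.
Shutter speed: 20 → 15 → 13 → 10 — 1 stop shorter (darker).
Aperture: f/8 → f/9 → f/10 → f/11 → f/13 — 1 1/3 stops narrower (darker).
Net so far: 4 stops darker. ISO: 2000 → 2500 → 3200 → 4000 → 5000 → 6400 → 8000 → 10000 → 12800 → 16000 → 20000 → 25600 → 32000.

ISO 32000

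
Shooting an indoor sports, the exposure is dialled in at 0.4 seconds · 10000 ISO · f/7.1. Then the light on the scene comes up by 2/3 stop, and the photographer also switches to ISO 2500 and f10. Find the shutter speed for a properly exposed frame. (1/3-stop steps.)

2 s

Scene light: 2/3 stop brighter.
ISO: 10000 → 8000 → 6400 → 5000 → 4000 → 3200 → 2500 — 2 stops dropped (darker).
Aperture: f/7.1 → f/8 → f/9 → f/10 — 1 stop stopped down (darker).
Net so far: 2 1/3 stops darker. Shutter speed: 0.4 → 0.5 → 0.6 → 0.8 → 1 → 1.3 → 1.6 → 2.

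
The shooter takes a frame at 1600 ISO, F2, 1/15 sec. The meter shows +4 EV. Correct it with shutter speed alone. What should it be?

Overexposed by 4 stops → need 4 stops darker.
Shutter speed: 1/15 → 1/30 → 1/60 → 1/125 → 1/250.

1/250s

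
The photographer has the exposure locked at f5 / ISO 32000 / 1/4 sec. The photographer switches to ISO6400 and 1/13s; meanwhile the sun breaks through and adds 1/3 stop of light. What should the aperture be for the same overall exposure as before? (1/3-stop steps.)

Scene light: 1/3 stop brighter.
ISO: 32000 → 25600 → 20000 → 16000 → 12800 → 10000 → 8000 → 6400 — 2 1/3 stops dropped (darker).
Shutter speed: 1/4 → 1/5 → 1/6 → 1/8 → 1/10 → 1/13 — 1 2/3 stops shorter (darker).
Net so far: 3 2/3 stops darker. Aperture: f/5 → f/4.5 → f/4 → f/3.5 → f/3.2 → f/2.8 → f/2.5 → f/2.2 → f/2 → f/1.8 → f/1.6 → f/1.4.

f/1.4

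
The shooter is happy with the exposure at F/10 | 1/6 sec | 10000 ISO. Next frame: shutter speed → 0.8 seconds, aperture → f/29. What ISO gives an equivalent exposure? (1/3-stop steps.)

Shutter speed: 1/6 → 1/5 → 1/4 → 0.3 → 0.4 → 0.5 → 0.6 → 0.8 — 2 1/3 stops longer (brighter).
Aperture: f/10 → f/11 → f/13 → f/14 → f/16 → f/18 → f/20 → f/22 → f/25 → f/29 — 3 stops stopped down (darker).
Net change so far: 2/3 stop darker. Offset with the ISO: 10000 → 12800 → 16000.

ISO 16000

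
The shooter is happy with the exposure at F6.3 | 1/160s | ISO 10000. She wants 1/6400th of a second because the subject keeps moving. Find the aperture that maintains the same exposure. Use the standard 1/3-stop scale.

f/1.0

Shutter speed: 1/160 → 1/200 → 1/250 → 1/320 → 1/400 → 1/500 → 1/640 → 1/800 → 1/1000 → 1/1250 → 1/1600 → 1/2000 → 1/2500 → 1/3200 → 1/4000 → 1/5000 → 1/6400 — 5 1/3 stops shorter (darker).
Need 5 1/3 stops brighter from the aperture: f/6.3 → f/5.6 → f/5 → f/4.5 → f/4 → f/3.5 → f/3.2 → f/2.8 → f/2.5 → f/2.2 → f/2 → f/1.8 → f/1.6 → f/1.4 → f/1.2 → f/1.1 → f/1.0.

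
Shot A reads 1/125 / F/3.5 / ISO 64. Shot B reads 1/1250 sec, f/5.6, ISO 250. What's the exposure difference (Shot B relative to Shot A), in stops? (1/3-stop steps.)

2 2/3 stops darker

Aperture: f/3.5 → f/4 → f/4.5 → f/5 → f/5.6 — 1 1/3 stops stopped down (darker).
Shutter speed: 1/125 → 1/160 → 1/200 → 1/250 → 1/320 → 1/400 → 1/500 → 1/640 → 1/800 → 1/1000 → 1/1250 — 3 1/3 stops faster (darker).
ISO: 64 → 80 → 100 → 125 → 160 → 200 → 250 — 2 stops raised (brighter).
Net: −1 1/3 −3 1/3 +2 = −2 2/3 stops.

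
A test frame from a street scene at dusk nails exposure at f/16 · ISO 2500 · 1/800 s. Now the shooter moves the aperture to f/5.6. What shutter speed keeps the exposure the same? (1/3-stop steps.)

1/6400s

Aperture: f/16 → f/14 → f/13 → f/11 → f/10 → f/9 → f/8 → f/7.1 → f/6.3 → f/5.6 — 3 stops larger aperture (brighter).
Need 3 stops darker from the shutter speed: 1/800 → 1/1000 → 1/1250 → 1/1600 → 1/2000 → 1/2500 → 1/3200 → 1/4000 → 1/5000 → 1/6400.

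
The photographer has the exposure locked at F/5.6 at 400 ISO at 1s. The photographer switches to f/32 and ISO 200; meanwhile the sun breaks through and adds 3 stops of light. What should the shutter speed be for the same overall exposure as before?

Scene light: 3 stops brighter.
Aperture: f/5.6 → f/8 → f/11 → f/16 → f/22 → f/32 — 5 stops stopped down (darker).
ISO: 400 → 200 — 1 stop lower (darker).
Net so far: 3 stops darker. Shutter speed: 1 → 2 → 4 → 8.

8 s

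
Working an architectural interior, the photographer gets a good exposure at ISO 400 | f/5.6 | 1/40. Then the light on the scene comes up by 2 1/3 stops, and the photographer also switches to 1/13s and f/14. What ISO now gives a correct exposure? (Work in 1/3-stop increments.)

ISO 160

Scene light: 2 1/3 stops brighter.
Shutter speed: 1/40 → 1/30 → 1/25 → 1/20 → 1/15 → 1/13 — 1 2/3 stops longer (brighter).
Aperture: f/5.6 → f/6.3 → f/7.1 → f/8 → f/9 → f/10 → f/11 → f/13 → f/14 — 2 2/3 stops narrower (darker).
Net so far: 1 1/3 stops brighter. ISO: 400 → 320 → 250 → 200 → 160.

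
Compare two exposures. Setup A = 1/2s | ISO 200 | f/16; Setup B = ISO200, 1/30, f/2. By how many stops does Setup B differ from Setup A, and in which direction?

Aperture: f/16 → f/11 → f/8 → f/5.6 → f/4 → f/2.8 → f/2 — 6 stops opened up (brighter).
Shutter speed: 1/2 → 1/4 → 1/8 → 1/15 → 1/30 — 4 stops faster (darker).
ISO: unchanged.
Net: +6 −4 = +2 stops.

2 stops brighter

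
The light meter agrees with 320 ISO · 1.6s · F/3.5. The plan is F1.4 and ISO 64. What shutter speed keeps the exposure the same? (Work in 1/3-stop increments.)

1.3 s

Aperture: f/3.5 → f/3.2 → f/2.8 → f/2.5 → f/2.2 → f/2 → f/1.8 → f/1.6 → f/1.4 — 2 2/3 stops wider (brighter).
ISO: 320 → 250 → 200 → 160 → 125 → 100 → 80 → 64 — 2 1/3 stops lower (darker).
Net change so far: 1/3 stop brighter. Offset with the shutter speed: 1.6 → 1.3.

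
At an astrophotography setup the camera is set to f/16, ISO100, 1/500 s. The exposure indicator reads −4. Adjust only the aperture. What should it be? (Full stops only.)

Underexposed by 4 stops → need 4 stops brighter.
Aperture: f/16 → f/11 → f/8 → f/5.6 → f/4.

f/4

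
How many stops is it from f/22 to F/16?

f/22 → f/16 — count the steps: 1 stop.

1 stop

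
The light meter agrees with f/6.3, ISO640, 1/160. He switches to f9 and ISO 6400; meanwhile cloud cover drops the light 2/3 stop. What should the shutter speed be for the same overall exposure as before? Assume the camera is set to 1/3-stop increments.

Scene light: 2/3 stop darker.
Aperture: f/6.3 → f/7.1 → f/8 → f/9 — 1 stop stopped down (darker).
ISO: 640 → 800 → 1000 → 1250 → 1600 → 2000 → 2500 → 3200 → 4000 → 5000 → 6400 — 3 1/3 stops raised (brighter).
Net so far: 1 2/3 stops brighter. Shutter speed: 1/160 → 1/200 → 1/250 → 1/320 → 1/400 → 1/500.

1/500s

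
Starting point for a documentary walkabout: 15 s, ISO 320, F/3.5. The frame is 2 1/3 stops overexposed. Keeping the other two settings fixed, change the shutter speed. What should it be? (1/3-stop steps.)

Overexposed by 2 1/3 stops → need 2 1/3 stops darker.
Shutter speed: 15 → 13 → 10 → 8 → 6 → 5 → 4 → 3.2.

3.2 s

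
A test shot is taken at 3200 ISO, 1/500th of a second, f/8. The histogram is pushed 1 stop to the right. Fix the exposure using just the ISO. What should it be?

Overexposed by 1 stop → need 1 stop darker.
ISO: 3200 → 1600.

ISO 1600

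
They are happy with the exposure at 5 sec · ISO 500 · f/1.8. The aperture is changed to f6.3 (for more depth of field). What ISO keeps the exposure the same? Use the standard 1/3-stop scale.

ISO 6400

Aperture: f/1.8 → f/2 → f/2.2 → f/2.5 → f/2.8 → f/3.2 → f/3.5 → f/4 → f/4.5 → f/5 → f/5.6 → f/6.3 — 3 2/3 stops smaller aperture (darker).
Need 3 2/3 stops brighter from the ISO: 500 → 640 → 800 → 1000 → 1250 → 1600 → 2000 → 2500 → 3200 → 4000 → 5000 → 6400.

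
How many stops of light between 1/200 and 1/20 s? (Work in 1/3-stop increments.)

3 1/3 stops

1/200 → 1/160 → 1/125 → 1/100 → 1/80 → 1/60 → 1/50 → 1/40 → 1/30 → 1/25 → 1/20 — count the steps: 10 third-stops = 3 1/3 stops.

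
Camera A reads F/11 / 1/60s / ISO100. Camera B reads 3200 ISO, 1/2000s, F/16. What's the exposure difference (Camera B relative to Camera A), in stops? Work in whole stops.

Aperture: f/11 → f/16 — 1 stop narrower (darker).
Shutter speed: 1/60 → 1/125 → 1/250 → 1/500 → 1/1000 → 1/2000 — 5 stops faster (darker).
ISO: 100 → 200 → 400 → 800 → 1600 → 3200 — 5 stops higher (brighter).
Net: −1 −5 +5 = −1 stop.

1 stop darker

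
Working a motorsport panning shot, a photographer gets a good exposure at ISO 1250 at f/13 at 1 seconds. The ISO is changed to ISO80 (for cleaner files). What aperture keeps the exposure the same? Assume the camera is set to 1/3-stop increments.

f/3.2

ISO: 1250 → 1000 → 800 → 640 → 500 → 400 → 320 → 250 → 200 → 160 → 125 → 100 → 80 — 4 stops lower (darker).
Need 4 stops brighter from the aperture: f/13 → f/11 → f/10 → f/9 → f/8 → f/7.1 → f/6.3 → f/5.6 → f/5 → f/4.5 → f/4 → f/3.5 → f/3.2.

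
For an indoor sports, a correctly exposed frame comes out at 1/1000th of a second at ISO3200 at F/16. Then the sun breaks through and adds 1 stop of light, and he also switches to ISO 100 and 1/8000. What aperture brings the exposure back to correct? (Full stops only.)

Scene light: 1 stop brighter.
ISO: 3200 → 1600 → 800 → 400 → 200 → 100 — 5 stops dropped (darker).
Shutter speed: 1/1000 → 1/2000 → 1/4000 → 1/8000 — 3 stops shorter (darker).
Net so far: 7 stops darker. Aperture: f/16 → f/11 → f/8 → f/5.6 → f/4 → f/2.8 → f/2 → f/1.4.

f/1.4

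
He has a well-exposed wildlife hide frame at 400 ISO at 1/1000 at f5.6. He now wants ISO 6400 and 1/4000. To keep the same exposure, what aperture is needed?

f/11

ISO: 400 → 800 → 1600 → 3200 → 6400 — 4 stops higher (brighter).
Shutter speed: 1/1000 → 1/2000 → 1/4000 — 2 stops faster (darker).
Net change so far: 2 stops brighter. Offset with the aperture: f/5.6 → f/8 → f/11.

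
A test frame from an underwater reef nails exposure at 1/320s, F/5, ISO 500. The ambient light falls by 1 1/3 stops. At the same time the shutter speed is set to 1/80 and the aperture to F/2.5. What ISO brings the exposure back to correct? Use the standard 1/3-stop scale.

ISO 80

Scene light: 1 1/3 stops darker.
Shutter speed: 1/320 → 1/250 → 1/200 → 1/160 → 1/125 → 1/100 → 1/80 — 2 stops longer (brighter).
Aperture: f/5 → f/4.5 → f/4 → f/3.5 → f/3.2 → f/2.8 → f/2.5 — 2 stops larger aperture (brighter).
Net so far: 2 2/3 stops brighter. ISO: 500 → 400 → 320 → 250 → 200 → 160 → 125 → 100 → 80.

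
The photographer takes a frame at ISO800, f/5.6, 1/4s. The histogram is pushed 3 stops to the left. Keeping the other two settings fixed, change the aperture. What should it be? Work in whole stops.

Underexposed by 3 stops → need 3 stops brighter.
Aperture: f/5.6 → f/4 → f/2.8 → f/2.

f/2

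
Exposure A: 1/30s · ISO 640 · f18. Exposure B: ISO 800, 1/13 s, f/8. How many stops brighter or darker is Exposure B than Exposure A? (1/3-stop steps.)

Aperture: f/18 → f/16 → f/14 → f/13 → f/11 → f/10 → f/9 → f/8 — 2 1/3 stops opened up (brighter).
Shutter speed: 1/30 → 1/25 → 1/20 → 1/15 → 1/13 — 1 1/3 stops slower (brighter).
ISO: 640 → 800 — 1/3 stop higher (brighter).
Net: +2 1/3 +1 1/3 +1/3 = +4 stops.

4 stops brighter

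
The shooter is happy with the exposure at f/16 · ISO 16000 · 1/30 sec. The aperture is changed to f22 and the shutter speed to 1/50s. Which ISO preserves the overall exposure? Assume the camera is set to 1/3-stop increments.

ISO 51200

Aperture: f/16 → f/18 → f/20 → f/22 — 1 stop smaller aperture (darker).
Shutter speed: 1/30 → 1/40 → 1/50 — 2/3 stop shorter (darker).
Net change so far: 1 2/3 stops darker. Offset with the ISO: 16000 → 20000 → 25600 → 32000 → 40000 → 51200.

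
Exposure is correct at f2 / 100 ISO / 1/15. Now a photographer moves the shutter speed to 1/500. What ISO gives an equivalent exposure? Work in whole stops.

ISO 3200

Shutter speed: 1/15 → 1/30 → 1/60 → 1/125 → 1/250 → 1/500 — 5 stops shorter (darker).
Need 5 stops brighter from the ISO: 100 → 200 → 400 → 800 → 1600 → 3200.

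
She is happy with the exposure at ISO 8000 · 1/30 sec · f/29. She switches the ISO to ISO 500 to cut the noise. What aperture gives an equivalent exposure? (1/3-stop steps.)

f/7.1

ISO: 8000 → 6400 → 5000 → 4000 → 3200 → 2500 → 2000 → 1600 → 1250 → 1000 → 800 → 640 → 500 — 4 stops lower (darker).
Need 4 stops brighter from the aperture: f/29 → f/25 → f/22 → f/20 → f/18 → f/16 → f/14 → f/13 → f/11 → f/10 → f/9 → f/8 → f/7.1.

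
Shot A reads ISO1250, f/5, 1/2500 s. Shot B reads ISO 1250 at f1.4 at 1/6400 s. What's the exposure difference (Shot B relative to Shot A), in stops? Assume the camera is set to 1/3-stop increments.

Aperture: f/5 → f/4.5 → f/4 → f/3.5 → f/3.2 → f/2.8 → f/2.5 → f/2.2 → f/2 → f/1.8 → f/1.6 → f/1.4 — 3 2/3 stops opened up (brighter).
Shutter speed: 1/2500 → 1/3200 → 1/4000 → 1/5000 → 1/6400 — 1 1/3 stops shorter (darker).
ISO: unchanged.
Net: +3 2/3 −1 1/3 = +2 1/3 stops.

2 1/3 stops brighter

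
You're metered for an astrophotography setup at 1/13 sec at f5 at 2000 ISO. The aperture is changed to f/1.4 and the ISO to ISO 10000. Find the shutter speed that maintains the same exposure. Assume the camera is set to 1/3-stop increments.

Aperture: f/5 → f/4.5 → f/4 → f/3.5 → f/3.2 → f/2.8 → f/2.5 → f/2.2 → f/2 → f/1.8 → f/1.6 → f/1.4 — 3 2/3 stops wider (brighter).
ISO: 2000 → 2500 → 3200 → 4000 → 5000 → 6400 → 8000 → 10000 — 2 1/3 stops higher (brighter).
Net change so far: 6 stops brighter. Offset with the shutter speed: 1/13 → 1/15 → 1/20 → 1/25 → 1/30 → 1/40 → 1/50 → 1/60 → 1/80 → 1/100 → 1/125 → 1/160 → 1/200 → 1/250 → 1/320 → 1/400 → 1/500 → 1/640 → 1/800.

1/800s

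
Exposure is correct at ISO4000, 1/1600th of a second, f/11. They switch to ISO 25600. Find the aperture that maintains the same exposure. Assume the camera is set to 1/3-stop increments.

ISO: 4000 → 5000 → 6400 → 8000 → 10000 → 12800 → 16000 → 20000 → 25600 — 2 2/3 stops higher (brighter).
Need 2 2/3 stops darker from the aperture: f/11 → f/13 → f/14 → f/16 → f/18 → f/20 → f/22 → f/25 → f/29.

f/29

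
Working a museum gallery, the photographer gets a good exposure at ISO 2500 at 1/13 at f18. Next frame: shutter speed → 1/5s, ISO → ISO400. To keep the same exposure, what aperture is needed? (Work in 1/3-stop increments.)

Shutter speed: 1/13 → 1/10 → 1/8 → 1/6 → 1/5 — 1 1/3 stops longer (brighter).
ISO: 2500 → 2000 → 1600 → 1250 → 1000 → 800 → 640 → 500 → 400 — 2 2/3 stops dropped (darker).
Net change so far: 1 1/3 stops darker. Offset with the aperture: f/18 → f/16 → f/14 → f/13 → f/11.

f/11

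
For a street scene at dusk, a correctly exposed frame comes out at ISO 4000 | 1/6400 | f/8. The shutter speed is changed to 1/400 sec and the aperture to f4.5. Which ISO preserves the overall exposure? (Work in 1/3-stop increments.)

Shutter speed: 1/6400 → 1/5000 → 1/4000 → 1/3200 → 1/2500 → 1/2000 → 1/1600 → 1/1250 → 1/1000 → 1/800 → 1/640 → 1/500 → 1/400 — 4 stops slower (brighter).
Aperture: f/8 → f/7.1 → f/6.3 → f/5.6 → f/5 → f/4.5 — 1 2/3 stops wider (brighter).
Net change so far: 5 2/3 stops brighter. Offset with the ISO: 4000 → 3200 → 2500 → 2000 → 1600 → 1250 → 1000 → 800 → 640 → 500 → 400 → 320 → 250 → 200 → 160 → 125 → 100 → 80.

ISO 80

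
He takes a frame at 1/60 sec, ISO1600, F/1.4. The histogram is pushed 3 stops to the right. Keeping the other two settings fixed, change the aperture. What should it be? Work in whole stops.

Overexposed by 3 stops → need 3 stops darker.
Aperture: f/1.4 → f/2 → f/2.8 → f/4.

f/4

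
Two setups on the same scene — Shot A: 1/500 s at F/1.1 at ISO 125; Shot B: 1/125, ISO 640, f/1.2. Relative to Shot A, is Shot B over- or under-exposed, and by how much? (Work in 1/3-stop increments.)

4 stops brighter

Aperture: f/1.1 → f/1.2 — 1/3 stop stopped down (darker).
Shutter speed: 1/500 → 1/400 → 1/320 → 1/250 → 1/200 → 1/160 → 1/125 — 2 stops slower (brighter).
ISO: 125 → 160 → 200 → 250 → 320 → 400 → 500 → 640 — 2 1/3 stops raised (brighter).
Net: −1/3 +2 +2 1/3 = +4 stops.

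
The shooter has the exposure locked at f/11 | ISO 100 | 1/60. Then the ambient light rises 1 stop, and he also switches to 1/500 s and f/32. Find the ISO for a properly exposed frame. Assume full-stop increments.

Scene light: 1 stop brighter.
Shutter speed: 1/60 → 1/125 → 1/250 → 1/500 — 3 stops faster (darker).
Aperture: f/11 → f/16 → f/22 → f/32 — 3 stops stopped down (darker).
Net so far: 5 stops darker. ISO: 100 → 200 → 400 → 800 → 1600 → 3200.

ISO 3200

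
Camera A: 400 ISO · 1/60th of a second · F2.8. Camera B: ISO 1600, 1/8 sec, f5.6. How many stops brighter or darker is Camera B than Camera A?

Aperture: f/2.8 → f/4 → f/5.6 — 2 stops stopped down (darker).
Shutter speed: 1/60 → 1/30 → 1/15 → 1/8 — 3 stops slower (brighter).
ISO: 400 → 800 → 1600 — 2 stops raised (brighter).
Net: −2 +3 +2 = +3 stops.

3 stops brighter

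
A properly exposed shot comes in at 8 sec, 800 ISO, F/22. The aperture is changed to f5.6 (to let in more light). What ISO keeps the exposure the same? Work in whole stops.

ISO 50

Aperture: f/22 → f/16 → f/11 → f/8 → f/5.6 — 4 stops opened up (brighter).
Need 4 stops darker from the ISO: 800 → 400 → 200 → 100 → 50.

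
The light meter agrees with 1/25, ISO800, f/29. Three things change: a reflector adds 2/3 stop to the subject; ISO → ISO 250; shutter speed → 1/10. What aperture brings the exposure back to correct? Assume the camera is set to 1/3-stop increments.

f/32

Scene light: 2/3 stop brighter.
ISO: 800 → 640 → 500 → 400 → 320 → 250 — 1 2/3 stops lower (darker).
Shutter speed: 1/25 → 1/20 → 1/15 → 1/13 → 1/10 — 1 1/3 stops longer (brighter).
Net so far: 1/3 stop brighter. Aperture: f/29 → f/32.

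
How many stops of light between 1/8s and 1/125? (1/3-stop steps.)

1/8 → 1/10 → 1/13 → 1/15 → 1/20 → 1/25 → 1/30 → 1/40 → 1/50 → 1/60 → 1/80 → 1/100 → 1/125 — count the steps: 12 third-stops = 4 stops.

4 stops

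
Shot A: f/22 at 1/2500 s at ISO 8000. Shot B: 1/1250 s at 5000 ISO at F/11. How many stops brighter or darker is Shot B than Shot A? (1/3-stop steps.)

Aperture: f/22 → f/20 → f/18 → f/16 → f/14 → f/13 → f/11 — 2 stops wider (brighter).
Shutter speed: 1/2500 → 1/2000 → 1/1600 → 1/1250 — 1 stop slower (brighter).
ISO: 8000 → 6400 → 5000 — 2/3 stop lower (darker).
Net: +2 +1 −2/3 = +2 1/3 stops.

2 1/3 stops brighter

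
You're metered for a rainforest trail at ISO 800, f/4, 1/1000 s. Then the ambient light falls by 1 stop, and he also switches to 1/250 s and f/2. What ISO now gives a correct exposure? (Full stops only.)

Scene light: 1 stop darker.
Shutter speed: 1/1000 → 1/500 → 1/250 — 2 stops longer (brighter).
Aperture: f/4 → f/2.8 → f/2 — 2 stops wider (brighter).
Net so far: 3 stops brighter. ISO: 800 → 400 → 200 → 100.

ISO 100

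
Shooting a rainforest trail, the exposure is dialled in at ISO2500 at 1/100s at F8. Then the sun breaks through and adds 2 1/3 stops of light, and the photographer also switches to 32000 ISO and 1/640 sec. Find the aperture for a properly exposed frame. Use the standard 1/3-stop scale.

Scene light: 2 1/3 stops brighter.
ISO: 2500 → 3200 → 4000 → 5000 → 6400 → 8000 → 10000 → 12800 → 16000 → 20000 → 25600 → 32000 — 3 2/3 stops higher (brighter).
Shutter speed: 1/100 → 1/125 → 1/160 → 1/200 → 1/250 → 1/320 → 1/400 → 1/500 → 1/640 — 2 2/3 stops faster (darker).
Net so far: 3 1/3 stops brighter. Aperture: f/8 → f/9 → f/10 → f/11 → f/13 → f/14 → f/16 → f/18 → f/20 → f/22 → f/25.

f/25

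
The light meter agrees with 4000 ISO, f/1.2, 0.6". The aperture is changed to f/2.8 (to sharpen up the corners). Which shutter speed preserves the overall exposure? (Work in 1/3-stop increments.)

3.2 s

Aperture: f/1.2 → f/1.4 → f/1.6 → f/1.8 → f/2 → f/2.2 → f/2.5 → f/2.8 — 2 1/3 stops smaller aperture (darker).
Need 2 1/3 stops brighter from the shutter speed: 0.6 → 0.8 → 1 → 1.3 → 1.6 → 2 → 2.5 → 3.2.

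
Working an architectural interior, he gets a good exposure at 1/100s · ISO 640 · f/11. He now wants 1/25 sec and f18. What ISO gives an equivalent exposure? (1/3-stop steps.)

Shutter speed: 1/100 → 1/80 → 1/60 → 1/50 → 1/40 → 1/30 → 1/25 — 2 stops longer (brighter).
Aperture: f/11 → f/13 → f/14 → f/16 → f/18 — 1 1/3 stops narrower (darker).
Net change so far: 2/3 stop brighter. Offset with the ISO: 640 → 500 → 400.

ISO 400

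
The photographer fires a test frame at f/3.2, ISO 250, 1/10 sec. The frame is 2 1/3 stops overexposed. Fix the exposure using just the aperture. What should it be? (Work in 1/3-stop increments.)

f/7.1

Overexposed by 2 1/3 stops → need 2 1/3 stops darker.
Aperture: f/3.2 → f/3.5 → f/4 → f/4.5 → f/5 → f/5.6 → f/6.3 → f/7.1.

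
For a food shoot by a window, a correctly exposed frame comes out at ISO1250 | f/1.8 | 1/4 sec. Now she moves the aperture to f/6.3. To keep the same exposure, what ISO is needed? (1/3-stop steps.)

Aperture: f/1.8 → f/2 → f/2.2 → f/2.5 → f/2.8 → f/3.2 → f/3.5 → f/4 → f/4.5 → f/5 → f/5.6 → f/6.3 — 3 2/3 stops stopped down (darker).
Need 3 2/3 stops brighter from the ISO: 1250 → 1600 → 2000 → 2500 → 3200 → 4000 → 5000 → 6400 → 8000 → 10000 → 12800 → 16000.

ISO 16000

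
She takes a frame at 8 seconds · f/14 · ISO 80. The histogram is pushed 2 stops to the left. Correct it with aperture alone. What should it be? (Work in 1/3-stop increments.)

Underexposed by 2 stops → need 2 stops brighter.
Aperture: f/14 → f/13 → f/11 → f/10 → f/9 → f/8 → f/7.1.

f/7.1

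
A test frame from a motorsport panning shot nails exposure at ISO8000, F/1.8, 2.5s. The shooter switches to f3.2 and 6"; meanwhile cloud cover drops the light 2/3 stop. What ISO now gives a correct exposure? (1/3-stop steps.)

Scene light: 2/3 stop darker.
Aperture: f/1.8 → f/2 → f/2.2 → f/2.5 → f/2.8 → f/3.2 — 1 2/3 stops narrower (darker).
Shutter speed: 2.5 → 3.2 → 4 → 5 → 6 — 1 1/3 stops slower (brighter).
Net so far: 1 stop darker. ISO: 8000 → 10000 → 12800 → 16000.

ISO 16000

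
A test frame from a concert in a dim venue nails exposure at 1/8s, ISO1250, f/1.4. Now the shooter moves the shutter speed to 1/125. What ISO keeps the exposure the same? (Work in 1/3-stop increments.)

Shutter speed: 1/8 → 1/10 → 1/13 → 1/15 → 1/20 → 1/25 → 1/30 → 1/40 → 1/50 → 1/60 → 1/80 → 1/100 → 1/125 — 4 stops shorter (darker).
Need 4 stops brighter from the ISO: 1250 → 1600 → 2000 → 2500 → 3200 → 4000 → 5000 → 6400 → 8000 → 10000 → 12800 → 16000 → 20000.

ISO 20000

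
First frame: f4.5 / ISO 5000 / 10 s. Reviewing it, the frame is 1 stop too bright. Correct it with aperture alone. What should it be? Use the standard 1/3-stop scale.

Overexposed by 1 stop → need 1 stop darker.
Aperture: f/4.5 → f/5 → f/5.6 → f/6.3.

f/6.3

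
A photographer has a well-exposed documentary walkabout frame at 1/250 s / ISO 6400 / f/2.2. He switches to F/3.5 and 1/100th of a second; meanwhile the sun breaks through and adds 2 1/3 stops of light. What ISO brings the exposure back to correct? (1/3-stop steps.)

Scene light: 2 1/3 stops brighter.
Aperture: f/2.2 → f/2.5 → f/2.8 → f/3.2 → f/3.5 — 1 1/3 stops smaller aperture (darker).
Shutter speed: 1/250 → 1/200 → 1/160 → 1/125 → 1/100 — 1 1/3 stops slower (brighter).
Net so far: 2 1/3 stops brighter. ISO: 6400 → 5000 → 4000 → 3200 → 2500 → 2000 → 1600 → 1250.

ISO 1250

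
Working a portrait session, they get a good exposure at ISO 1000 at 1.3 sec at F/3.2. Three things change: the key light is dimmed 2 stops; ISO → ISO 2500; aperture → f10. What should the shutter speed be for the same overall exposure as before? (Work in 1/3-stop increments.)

Scene light: 2 stops darker.
ISO: 1000 → 1250 → 1600 → 2000 → 2500 — 1 1/3 stops higher (brighter).
Aperture: f/3.2 → f/3.5 → f/4 → f/4.5 → f/5 → f/5.6 → f/6.3 → f/7.1 → f/8 → f/9 → f/10 — 3 1/3 stops narrower (darker).
Net so far: 4 stops darker. Shutter speed: 1.3 → 1.6 → 2 → 2.5 → 3.2 → 4 → 5 → 6 → 8 → 10 → 13 → 15 → 20.

20 s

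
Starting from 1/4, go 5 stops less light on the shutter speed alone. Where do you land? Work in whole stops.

Shutter speed: 1/4 → 1/8 → 1/15 → 1/30 → 1/60 → 1/125 — 5 stops shorter (darker).

1/125s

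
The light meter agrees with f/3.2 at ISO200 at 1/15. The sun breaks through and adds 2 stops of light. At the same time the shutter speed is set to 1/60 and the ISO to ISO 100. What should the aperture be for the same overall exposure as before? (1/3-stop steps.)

Scene light: 2 stops brighter.
Shutter speed: 1/15 → 1/20 → 1/25 → 1/30 → 1/40 → 1/50 → 1/60 — 2 stops shorter (darker).
ISO: 200 → 160 → 125 → 100 — 1 stop dropped (darker).
Net so far: 1 stop darker. Aperture: f/3.2 → f/2.8 → f/2.5 → f/2.2.

f/2.2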